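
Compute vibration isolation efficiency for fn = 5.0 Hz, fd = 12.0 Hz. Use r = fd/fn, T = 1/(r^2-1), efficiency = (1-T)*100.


r = 12.0 / 5.0 = 2.4
r^2 - 1 = 2.4^2 - 1 = 4.76
T = 1/4.76 = 0.210084
Efficiency = (1 - 0.210084)*100 = 78.992 %


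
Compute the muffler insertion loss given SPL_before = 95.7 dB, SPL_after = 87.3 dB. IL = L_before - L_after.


Insertion loss = SPL without muffler - SPL with muffler
IL = 95.7 - 87.3 = 8.4 dB


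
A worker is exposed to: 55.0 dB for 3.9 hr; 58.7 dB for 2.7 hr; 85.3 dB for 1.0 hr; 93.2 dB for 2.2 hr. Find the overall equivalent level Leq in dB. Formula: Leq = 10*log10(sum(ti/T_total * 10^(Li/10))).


T_total = 3.9 + 2.7 + 1.0 + 2.2 = 9.8 hr
(3.9/9.8) * 10^(55.0/10) = 125846
(2.7/9.8) * 10^(58.7/10) = 204239
(1.0/9.8) * 10^(85.3/10) = 3.45759e+07
(2.2/9.8) * 10^(93.2/10) = 4.69026e+08
Sum = 125846 + 204239 + 3.45759e+07 + 4.69026e+08 = 5.03932e+08
Leq = 10*log10(5.03932e+08) = 87.024 dB


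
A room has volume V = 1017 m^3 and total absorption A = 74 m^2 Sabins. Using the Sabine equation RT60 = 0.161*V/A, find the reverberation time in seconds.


RT60 = 0.161 * 1017 / 74 = 2.2127 s


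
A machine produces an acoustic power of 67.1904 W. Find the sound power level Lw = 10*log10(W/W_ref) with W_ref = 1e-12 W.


W / W_ref = 67.1904 / 1e-12 = 6.71904e+13
Lw = 10 * log10(6.71904e+13) = 138.27 dB


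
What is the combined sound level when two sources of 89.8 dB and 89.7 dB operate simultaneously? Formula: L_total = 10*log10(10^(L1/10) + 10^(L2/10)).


10^(89.8/10) = 9.54993e+08
10^(89.7/10) = 9.33254e+08
Sum = 9.54993e+08 + 9.33254e+08 = 1.88825e+09
L_total = 10*log10(1.88825e+09) = 92.761 dB


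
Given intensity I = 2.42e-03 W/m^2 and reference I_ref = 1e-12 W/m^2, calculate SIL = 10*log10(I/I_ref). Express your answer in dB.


I / I_ref = 2.42e-03 / 1e-12 = 2.42e+09
SIL = 10 * log10(2.42e+09) = 93.838 dB


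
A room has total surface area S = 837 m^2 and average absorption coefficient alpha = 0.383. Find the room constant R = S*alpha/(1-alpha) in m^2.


R = 837 * 0.383 / (1 - 0.383) = 519.56 m^2


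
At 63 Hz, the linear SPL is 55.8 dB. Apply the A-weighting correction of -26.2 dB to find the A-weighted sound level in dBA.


A-weighting table: 63 Hz -> -26.2 dB correction
SPL_A = SPL + correction = 55.8 + (-26.2) = 29.6 dBA


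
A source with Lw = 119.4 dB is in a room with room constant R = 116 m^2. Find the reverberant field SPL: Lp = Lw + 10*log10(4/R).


4/R = 4/116 = 0.0344828
Lp = 119.4 + 10*log10(0.0344828) = 104.78 dB


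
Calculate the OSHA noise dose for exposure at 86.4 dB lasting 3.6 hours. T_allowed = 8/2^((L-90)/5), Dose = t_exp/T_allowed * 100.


T_allowed = 8 / 2^((86.4 - 90)/5) = 13.1775 hr
Dose = 3.6 / 13.1775 * 100 = 27.319 %


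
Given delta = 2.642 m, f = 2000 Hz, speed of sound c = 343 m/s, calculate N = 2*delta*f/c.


N = 2*delta*f/c = 2*delta/lambda, where lambda = c/f
lambda = 343 / 2000 = 0.1715 m
N = 2 * 2.642 / 0.1715 = 30.81


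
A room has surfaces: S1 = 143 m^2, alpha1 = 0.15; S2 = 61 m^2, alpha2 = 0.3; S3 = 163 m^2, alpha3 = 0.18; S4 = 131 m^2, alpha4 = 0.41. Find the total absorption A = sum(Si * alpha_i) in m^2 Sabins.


143 * 0.15 = 21.45
61 * 0.3 = 18.3
163 * 0.18 = 29.34
131 * 0.41 = 53.71
A_total = 21.45 + 18.3 + 29.34 + 53.71 = 122.8 m^2


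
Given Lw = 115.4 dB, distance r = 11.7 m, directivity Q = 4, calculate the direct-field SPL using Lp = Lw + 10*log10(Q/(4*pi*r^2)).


4*pi*r^2 = 4*pi*11.7^2 = 1720.21 m^2
Q / (4*pi*r^2) = 4 / 1720.21 = 0.0023253
Lp = 115.4 + 10*log10(0.0023253) = 89.065 dB


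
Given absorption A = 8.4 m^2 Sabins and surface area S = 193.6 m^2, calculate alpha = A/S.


Absorption coefficient = absorbed power / incident power
alpha = A / S = 8.4 / 193.6 = 0.043388


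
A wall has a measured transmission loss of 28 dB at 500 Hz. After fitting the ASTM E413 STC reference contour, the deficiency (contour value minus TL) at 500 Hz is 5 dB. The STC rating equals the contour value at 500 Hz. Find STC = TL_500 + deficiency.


By ASTM E413, STC = value of the fitted reference contour at 500 Hz.
Contour value at 500 Hz = TL_500 + deficiency = 28 + 5 = 33
STC = 33


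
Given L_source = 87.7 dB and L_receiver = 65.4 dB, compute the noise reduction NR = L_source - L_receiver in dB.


NR = L_source - L_receiver (difference between source and receiving room levels)
NR = 87.7 - 65.4 = 22.3 dB


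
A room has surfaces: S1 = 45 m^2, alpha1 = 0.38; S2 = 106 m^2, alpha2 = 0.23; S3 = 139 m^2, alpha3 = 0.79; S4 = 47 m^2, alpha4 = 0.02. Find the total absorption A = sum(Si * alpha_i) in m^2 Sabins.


45 * 0.38 = 17.1
106 * 0.23 = 24.38
139 * 0.79 = 109.81
47 * 0.02 = 0.94
A_total = 17.1 + 24.38 + 109.81 + 0.94 = 152.23 m^2


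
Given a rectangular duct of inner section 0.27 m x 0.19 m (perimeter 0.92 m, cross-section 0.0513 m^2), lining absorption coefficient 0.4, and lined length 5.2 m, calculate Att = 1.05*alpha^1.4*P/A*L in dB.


alpha^1.4 = 0.4^1.4 = 0.277258
Attenuation rate = 1.05 * alpha^1.4 * P / A
= 1.05 * 0.277258 * 0.92 / 0.0513 = 5.22088 dB/m
Total Att = 5.22088 * 5.2 = 27.149 dB


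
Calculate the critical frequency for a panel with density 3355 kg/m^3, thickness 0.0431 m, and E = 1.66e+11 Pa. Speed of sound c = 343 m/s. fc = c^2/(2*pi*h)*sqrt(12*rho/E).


12*rho/E = 12*3355/1.66e+11 = 2.4253e-07
sqrt(12*rho/E) = sqrt(2.4253e-07) = 0.000492473
c^2/(2*pi*h) = 343^2/(2*pi*0.0431) = 434441
fc = 434441 * 0.000492473 = 213.95 Hz


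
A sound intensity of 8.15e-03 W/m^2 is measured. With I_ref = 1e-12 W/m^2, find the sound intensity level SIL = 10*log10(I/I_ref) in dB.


I / I_ref = 8.15e-03 / 1e-12 = 8.15e+09
SIL = 10 * log10(8.15e+09) = 99.112 dB


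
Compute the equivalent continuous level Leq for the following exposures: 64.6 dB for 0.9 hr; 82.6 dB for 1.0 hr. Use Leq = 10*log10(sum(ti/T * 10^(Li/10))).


T_total = 0.9 + 1.0 = 1.9 hr
(0.9/1.9) * 10^(64.6/10) = 1.36612e+06
(1.0/1.9) * 10^(82.6/10) = 9.57737e+07
Sum = 1.36612e+06 + 9.57737e+07 = 9.71398e+07
Leq = 10*log10(9.71398e+07) = 79.874 dB


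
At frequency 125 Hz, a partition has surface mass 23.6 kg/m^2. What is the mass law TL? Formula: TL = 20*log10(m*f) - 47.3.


m * f = 23.6 * 125 = 2950
20*log10(2950) = 69.3964 dB
TL = 69.3964 - 47.3 = 22.096 dB


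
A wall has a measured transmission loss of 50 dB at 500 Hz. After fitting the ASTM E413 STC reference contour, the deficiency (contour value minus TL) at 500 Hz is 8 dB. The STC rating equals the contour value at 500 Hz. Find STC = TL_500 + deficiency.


By ASTM E413, STC = value of the fitted reference contour at 500 Hz.
Contour value at 500 Hz = TL_500 + deficiency = 50 + 8 = 58
STC = 58


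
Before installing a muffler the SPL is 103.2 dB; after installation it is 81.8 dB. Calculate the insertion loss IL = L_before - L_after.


Insertion loss = SPL without muffler - SPL with muffler
IL = 103.2 - 81.8 = 21.4 dB


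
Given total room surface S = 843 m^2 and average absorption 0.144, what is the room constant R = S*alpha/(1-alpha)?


R = 843 * 0.144 / (1 - 0.144) = 141.81 m^2


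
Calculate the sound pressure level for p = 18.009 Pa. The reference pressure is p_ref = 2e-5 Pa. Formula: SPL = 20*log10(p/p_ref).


p / p_ref = 18.009 / 2e-5 = 900450
SPL = 20 * log10(900450) = 119.09 dB


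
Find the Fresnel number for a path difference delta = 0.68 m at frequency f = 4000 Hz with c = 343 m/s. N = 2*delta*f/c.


N = 2*delta*f/c = 2*delta/lambda, where lambda = c/f
lambda = 343 / 4000 = 0.08575 m
N = 2 * 0.68 / 0.08575 = 15.86


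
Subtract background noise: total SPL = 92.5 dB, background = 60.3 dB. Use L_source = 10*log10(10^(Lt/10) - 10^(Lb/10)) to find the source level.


10^(92.5/10) = 1.77828e+09
10^(60.3/10) = 1.07152e+06
Difference = 1.77828e+09 - 1.07152e+06 = 1.77721e+09
L_source = 10*log10(1.77721e+09) = 92.497 dB


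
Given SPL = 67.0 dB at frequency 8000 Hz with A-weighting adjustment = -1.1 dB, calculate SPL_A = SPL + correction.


A-weighting table: 8000 Hz -> -1.1 dB correction
SPL_A = SPL + correction = 67.0 + (-1.1) = 65.9 dBA


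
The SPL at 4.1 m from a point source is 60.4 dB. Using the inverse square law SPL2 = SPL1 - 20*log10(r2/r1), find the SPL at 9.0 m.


r2/r1 = 9.0/4.1 = 2.19512
Correction = 20*log10(2.19512) = 6.82917 dB
SPL2 = 60.4 - 6.82917 = 53.571 dB


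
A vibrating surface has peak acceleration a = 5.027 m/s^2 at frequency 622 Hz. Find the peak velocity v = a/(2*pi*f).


omega = 2*pi*f = 2*pi*622 = 3908.14 rad/s
v = a / omega = 5.027 / 3908.14 = 0.0012863 m/s


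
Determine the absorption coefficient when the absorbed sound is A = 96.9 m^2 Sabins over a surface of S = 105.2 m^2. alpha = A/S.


Absorption coefficient = absorbed power / incident power
alpha = A / S = 96.9 / 105.2 = 0.9211


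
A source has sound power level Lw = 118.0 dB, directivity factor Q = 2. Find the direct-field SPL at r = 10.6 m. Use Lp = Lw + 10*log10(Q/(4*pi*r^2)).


4*pi*r^2 = 4*pi*10.6^2 = 1411.96 m^2
Q / (4*pi*r^2) = 2 / 1411.96 = 0.00141647
Lp = 118.0 + 10*log10(0.00141647) = 89.512 dB


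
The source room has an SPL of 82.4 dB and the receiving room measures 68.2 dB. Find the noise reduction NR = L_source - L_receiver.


NR = L_source - L_receiver (difference between source and receiving room levels)
NR = 82.4 - 68.2 = 14.2 dB


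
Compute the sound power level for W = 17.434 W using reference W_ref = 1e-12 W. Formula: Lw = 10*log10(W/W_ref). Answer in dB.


W / W_ref = 17.434 / 1e-12 = 1.7434e+13
Lw = 10 * log10(1.7434e+13) = 132.41 dB


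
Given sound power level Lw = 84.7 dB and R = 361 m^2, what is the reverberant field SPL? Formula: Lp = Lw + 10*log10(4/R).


4/R = 4/361 = 0.0110803
Lp = 84.7 + 10*log10(0.0110803) = 65.146 dB


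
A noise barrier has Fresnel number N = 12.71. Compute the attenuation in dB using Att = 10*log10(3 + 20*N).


3 + 20*N = 3 + 20*12.71 = 257.2
Att = 10*log10(257.2) = 24.103 dB


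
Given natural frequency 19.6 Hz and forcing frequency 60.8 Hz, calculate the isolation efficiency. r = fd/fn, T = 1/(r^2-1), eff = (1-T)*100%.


r = 60.8 / 19.6 = 3.10204
r^2 - 1 = 3.10204^2 - 1 = 8.62265
T = 1/8.62265 = 0.115974
Efficiency = (1 - 0.115974)*100 = 88.403 %


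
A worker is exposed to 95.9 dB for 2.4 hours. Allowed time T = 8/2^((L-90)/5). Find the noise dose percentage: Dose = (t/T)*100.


T_allowed = 8 / 2^((95.9 - 90)/5) = 3.53081 hr
Dose = 2.4 / 3.53081 * 100 = 67.973 %


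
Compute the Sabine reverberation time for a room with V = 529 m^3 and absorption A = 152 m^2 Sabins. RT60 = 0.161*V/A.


RT60 = 0.161 * 529 / 152 = 0.56032 s


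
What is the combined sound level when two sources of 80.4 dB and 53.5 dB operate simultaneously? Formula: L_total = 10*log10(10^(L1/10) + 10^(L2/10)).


10^(80.4/10) = 1.09648e+08
10^(53.5/10) = 223872
Sum = 1.09648e+08 + 223872 = 1.09872e+08
L_total = 10*log10(1.09872e+08) = 80.409 dB


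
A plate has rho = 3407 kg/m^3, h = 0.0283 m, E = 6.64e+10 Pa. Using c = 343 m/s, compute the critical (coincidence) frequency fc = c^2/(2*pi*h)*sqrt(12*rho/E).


12*rho/E = 12*3407/6.64e+10 = 6.15723e-07
sqrt(12*rho/E) = sqrt(6.15723e-07) = 0.00078468
c^2/(2*pi*h) = 343^2/(2*pi*0.0283) = 661640
fc = 661640 * 0.00078468 = 519.18 Hz


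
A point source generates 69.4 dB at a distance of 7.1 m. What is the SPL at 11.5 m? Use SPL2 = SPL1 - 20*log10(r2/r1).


r2/r1 = 11.5/7.1 = 1.61972
Correction = 20*log10(1.61972) = 4.1888 dB
SPL2 = 69.4 - 4.1888 = 65.211 dB


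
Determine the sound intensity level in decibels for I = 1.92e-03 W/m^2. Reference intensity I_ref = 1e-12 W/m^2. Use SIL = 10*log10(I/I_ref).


I / I_ref = 1.92e-03 / 1e-12 = 1.92e+09
SIL = 10 * log10(1.92e+09) = 92.833 dB


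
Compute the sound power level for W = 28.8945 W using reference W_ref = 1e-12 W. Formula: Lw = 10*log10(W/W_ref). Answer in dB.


W / W_ref = 28.8945 / 1e-12 = 2.88945e+13
Lw = 10 * log10(2.88945e+13) = 134.61 dB


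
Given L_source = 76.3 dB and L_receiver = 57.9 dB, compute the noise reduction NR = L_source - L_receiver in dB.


NR = L_source - L_receiver (difference between source and receiving room levels)
NR = 76.3 - 57.9 = 18.4 dB


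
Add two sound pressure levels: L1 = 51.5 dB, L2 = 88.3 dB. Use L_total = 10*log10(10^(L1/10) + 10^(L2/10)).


10^(51.5/10) = 141254
10^(88.3/10) = 6.76083e+08
Sum = 141254 + 6.76083e+08 = 6.76224e+08
L_total = 10*log10(6.76224e+08) = 88.301 dB


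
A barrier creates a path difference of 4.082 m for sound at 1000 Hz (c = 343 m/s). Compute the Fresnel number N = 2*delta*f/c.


N = 2*delta*f/c = 2*delta/lambda, where lambda = c/f
lambda = 343 / 1000 = 0.343 m
N = 2 * 4.082 / 0.343 = 23.802


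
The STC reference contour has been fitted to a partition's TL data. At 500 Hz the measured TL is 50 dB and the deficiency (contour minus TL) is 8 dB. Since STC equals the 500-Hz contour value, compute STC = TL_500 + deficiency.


By ASTM E413, STC = value of the fitted reference contour at 500 Hz.
Contour value at 500 Hz = TL_500 + deficiency = 50 + 8 = 58
STC = 58


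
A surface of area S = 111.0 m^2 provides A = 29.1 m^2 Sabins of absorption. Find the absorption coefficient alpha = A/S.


Absorption coefficient = absorbed power / incident power
alpha = A / S = 29.1 / 111.0 = 0.26216


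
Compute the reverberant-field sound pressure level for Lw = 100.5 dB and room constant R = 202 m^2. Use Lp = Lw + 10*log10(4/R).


4/R = 4/202 = 0.019802
Lp = 100.5 + 10*log10(0.019802) = 83.467 dB


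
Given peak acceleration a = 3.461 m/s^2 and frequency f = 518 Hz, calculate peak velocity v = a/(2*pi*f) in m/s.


omega = 2*pi*f = 2*pi*518 = 3254.69 rad/s
v = a / omega = 3.461 / 3254.69 = 0.0010634 m/s


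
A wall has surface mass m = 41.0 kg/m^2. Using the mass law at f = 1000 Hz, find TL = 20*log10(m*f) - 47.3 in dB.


m * f = 41.0 * 1000 = 41000
20*log10(41000) = 92.2557 dB
TL = 92.2557 - 47.3 = 44.956 dB


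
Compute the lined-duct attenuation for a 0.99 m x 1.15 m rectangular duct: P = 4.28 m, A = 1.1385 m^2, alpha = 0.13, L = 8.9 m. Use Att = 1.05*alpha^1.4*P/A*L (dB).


alpha^1.4 = 0.13^1.4 = 0.0574805
Attenuation rate = 1.05 * alpha^1.4 * P / A
= 1.05 * 0.0574805 * 4.28 / 1.1385 = 0.226893 dB/m
Total Att = 0.226893 * 8.9 = 2.0193 dB


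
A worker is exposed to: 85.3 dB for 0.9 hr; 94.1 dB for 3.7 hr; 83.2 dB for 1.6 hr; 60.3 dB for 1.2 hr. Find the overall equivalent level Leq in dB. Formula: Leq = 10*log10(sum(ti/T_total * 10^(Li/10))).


T_total = 0.9 + 3.7 + 1.6 + 1.2 = 7.4 hr
(0.9/7.4) * 10^(85.3/10) = 4.12108e+07
(3.7/7.4) * 10^(94.1/10) = 1.2852e+09
(1.6/7.4) * 10^(83.2/10) = 4.5174e+07
(1.2/7.4) * 10^(60.3/10) = 173760
Sum = 4.12108e+07 + 1.2852e+09 + 4.5174e+07 + 173760 = 1.37176e+09
Leq = 10*log10(1.37176e+09) = 91.373 dB


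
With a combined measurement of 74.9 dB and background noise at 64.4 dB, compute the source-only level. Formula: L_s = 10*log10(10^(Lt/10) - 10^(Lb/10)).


10^(74.9/10) = 3.0903e+07
10^(64.4/10) = 2.75423e+06
Difference = 3.0903e+07 - 2.75423e+06 = 2.81488e+07
L_source = 10*log10(2.81488e+07) = 74.495 dB


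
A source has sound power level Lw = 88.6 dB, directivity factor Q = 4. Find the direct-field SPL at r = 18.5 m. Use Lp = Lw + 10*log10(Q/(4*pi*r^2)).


4*pi*r^2 = 4*pi*18.5^2 = 4300.84 m^2
Q / (4*pi*r^2) = 4 / 4300.84 = 0.000930051
Lp = 88.6 + 10*log10(0.000930051) = 58.285 dB


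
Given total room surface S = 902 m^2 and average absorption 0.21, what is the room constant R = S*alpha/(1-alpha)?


R = 902 * 0.21 / (1 - 0.21) = 239.77 m^2


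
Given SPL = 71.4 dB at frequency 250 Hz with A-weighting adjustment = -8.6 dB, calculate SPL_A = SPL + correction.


A-weighting table: 250 Hz -> -8.6 dB correction
SPL_A = SPL + correction = 71.4 + (-8.6) = 62.8 dBA


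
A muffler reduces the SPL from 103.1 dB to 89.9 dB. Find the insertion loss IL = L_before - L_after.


Insertion loss = SPL without muffler - SPL with muffler
IL = 103.1 - 89.9 = 13.2 dB


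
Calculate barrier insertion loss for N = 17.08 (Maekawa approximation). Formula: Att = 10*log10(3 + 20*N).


3 + 20*N = 3 + 20*17.08 = 344.6
Att = 10*log10(344.6) = 25.373 dB


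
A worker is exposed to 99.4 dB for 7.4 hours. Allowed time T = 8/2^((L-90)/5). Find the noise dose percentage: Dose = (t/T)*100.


T_allowed = 8 / 2^((99.4 - 90)/5) = 2.17347 hr
Dose = 7.4 / 2.17347 * 100 = 340.47 %


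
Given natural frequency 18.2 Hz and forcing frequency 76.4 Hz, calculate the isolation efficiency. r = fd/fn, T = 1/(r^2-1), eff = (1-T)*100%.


r = 76.4 / 18.2 = 4.1978
r^2 - 1 = 4.1978^2 - 1 = 16.6215
T = 1/16.6215 = 0.060163
Efficiency = (1 - 0.060163)*100 = 93.984 %


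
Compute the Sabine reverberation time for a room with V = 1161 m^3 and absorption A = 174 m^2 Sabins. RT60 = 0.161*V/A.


RT60 = 0.161 * 1161 / 174 = 1.0743 s


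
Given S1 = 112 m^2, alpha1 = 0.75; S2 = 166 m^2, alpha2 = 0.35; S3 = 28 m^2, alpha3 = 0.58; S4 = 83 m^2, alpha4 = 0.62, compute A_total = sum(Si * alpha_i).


112 * 0.75 = 84
166 * 0.35 = 58.1
28 * 0.58 = 16.24
83 * 0.62 = 51.46
A_total = 84 + 58.1 + 16.24 + 51.46 = 209.8 m^2


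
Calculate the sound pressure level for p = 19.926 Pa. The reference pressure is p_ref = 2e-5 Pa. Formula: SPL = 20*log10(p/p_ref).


p / p_ref = 19.926 / 2e-5 = 996300
SPL = 20 * log10(996300) = 119.97 dB


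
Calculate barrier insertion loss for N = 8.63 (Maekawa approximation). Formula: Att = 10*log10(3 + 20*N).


3 + 20*N = 3 + 20*8.63 = 175.6
Att = 10*log10(175.6) = 22.445 dB


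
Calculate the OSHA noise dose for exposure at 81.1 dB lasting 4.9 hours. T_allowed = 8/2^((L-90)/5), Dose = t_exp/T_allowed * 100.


T_allowed = 8 / 2^((81.1 - 90)/5) = 27.4741 hr
Dose = 4.9 / 27.4741 * 100 = 17.835 %


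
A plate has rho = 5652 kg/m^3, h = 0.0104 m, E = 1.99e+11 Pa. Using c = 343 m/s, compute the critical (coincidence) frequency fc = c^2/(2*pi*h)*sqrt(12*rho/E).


12*rho/E = 12*5652/1.99e+11 = 3.40824e-07
sqrt(12*rho/E) = sqrt(3.40824e-07) = 0.000583801
c^2/(2*pi*h) = 343^2/(2*pi*0.0104) = 1.80042e+06
fc = 1.80042e+06 * 0.000583801 = 1051.1 Hz


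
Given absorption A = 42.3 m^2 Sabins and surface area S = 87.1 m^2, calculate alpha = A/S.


Absorption coefficient = absorbed power / incident power
alpha = A / S = 42.3 / 87.1 = 0.48565


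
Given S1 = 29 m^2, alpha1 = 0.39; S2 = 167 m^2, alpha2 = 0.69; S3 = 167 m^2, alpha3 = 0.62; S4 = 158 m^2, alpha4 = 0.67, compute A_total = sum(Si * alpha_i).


29 * 0.39 = 11.31
167 * 0.69 = 115.23
167 * 0.62 = 103.54
158 * 0.67 = 105.86
A_total = 11.31 + 115.23 + 103.54 + 105.86 = 335.94 m^2


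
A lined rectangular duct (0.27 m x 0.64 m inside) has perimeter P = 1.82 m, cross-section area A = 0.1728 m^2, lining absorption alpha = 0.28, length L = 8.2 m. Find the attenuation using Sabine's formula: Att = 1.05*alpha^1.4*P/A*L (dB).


alpha^1.4 = 0.28^1.4 = 0.168276
Attenuation rate = 1.05 * alpha^1.4 * P / A
= 1.05 * 0.168276 * 1.82 / 0.1728 = 1.86097 dB/m
Total Att = 1.86097 * 8.2 = 15.26 dB


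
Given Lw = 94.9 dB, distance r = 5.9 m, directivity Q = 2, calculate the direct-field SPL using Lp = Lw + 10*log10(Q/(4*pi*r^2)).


4*pi*r^2 = 4*pi*5.9^2 = 437.435 m^2
Q / (4*pi*r^2) = 2 / 437.435 = 0.00457211
Lp = 94.9 + 10*log10(0.00457211) = 71.501 dB


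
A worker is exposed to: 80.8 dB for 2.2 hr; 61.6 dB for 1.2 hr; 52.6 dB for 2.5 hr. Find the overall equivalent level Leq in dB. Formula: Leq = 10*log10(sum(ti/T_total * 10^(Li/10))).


T_total = 2.2 + 1.2 + 2.5 = 5.9 hr
(2.2/5.9) * 10^(80.8/10) = 4.48302e+07
(1.2/5.9) * 10^(61.6/10) = 293988
(2.5/5.9) * 10^(52.6/10) = 77106
Sum = 4.48302e+07 + 293988 + 77106 = 4.52013e+07
Leq = 10*log10(4.52013e+07) = 76.552 dB


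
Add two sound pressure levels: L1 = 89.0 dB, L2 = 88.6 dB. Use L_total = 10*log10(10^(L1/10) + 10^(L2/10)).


10^(89.0/10) = 7.94328e+08
10^(88.6/10) = 7.24436e+08
Sum = 7.94328e+08 + 7.24436e+08 = 1.51876e+09
L_total = 10*log10(1.51876e+09) = 91.815 dB


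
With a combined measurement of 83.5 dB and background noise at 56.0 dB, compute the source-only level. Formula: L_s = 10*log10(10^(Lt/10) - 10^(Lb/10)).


10^(83.5/10) = 2.23872e+08
10^(56.0/10) = 398107
Difference = 2.23872e+08 - 398107 = 2.23474e+08
L_source = 10*log10(2.23474e+08) = 83.492 dB


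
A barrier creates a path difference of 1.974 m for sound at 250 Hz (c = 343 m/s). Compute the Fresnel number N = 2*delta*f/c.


N = 2*delta*f/c = 2*delta/lambda, where lambda = c/f
lambda = 343 / 250 = 1.372 m
N = 2 * 1.974 / 1.372 = 2.8776


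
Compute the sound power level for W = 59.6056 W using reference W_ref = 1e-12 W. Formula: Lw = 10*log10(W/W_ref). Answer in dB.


W / W_ref = 59.6056 / 1e-12 = 5.96056e+13
Lw = 10 * log10(5.96056e+13) = 137.75 dB


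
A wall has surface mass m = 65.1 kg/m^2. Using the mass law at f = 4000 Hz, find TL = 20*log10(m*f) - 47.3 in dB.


m * f = 65.1 * 4000 = 260400
20*log10(260400) = 108.313 dB
TL = 108.313 - 47.3 = 61.013 dB


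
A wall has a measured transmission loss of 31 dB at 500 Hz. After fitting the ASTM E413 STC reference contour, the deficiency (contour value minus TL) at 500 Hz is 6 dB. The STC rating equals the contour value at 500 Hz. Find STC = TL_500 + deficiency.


By ASTM E413, STC = value of the fitted reference contour at 500 Hz.
Contour value at 500 Hz = TL_500 + deficiency = 31 + 6 = 37
STC = 37


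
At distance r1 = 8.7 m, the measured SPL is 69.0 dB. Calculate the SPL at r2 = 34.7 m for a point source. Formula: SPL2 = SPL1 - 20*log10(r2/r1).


r2/r1 = 34.7/8.7 = 3.98851
Correction = 20*log10(3.98851) = 12.0162 dB
SPL2 = 69.0 - 12.0162 = 56.984 dB


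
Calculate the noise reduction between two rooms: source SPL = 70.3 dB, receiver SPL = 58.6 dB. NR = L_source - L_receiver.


NR = L_source - L_receiver (difference between source and receiving room levels)
NR = 70.3 - 58.6 = 11.7 dB


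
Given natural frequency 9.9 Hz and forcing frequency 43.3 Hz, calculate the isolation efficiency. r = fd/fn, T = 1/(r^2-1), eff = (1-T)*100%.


r = 43.3 / 9.9 = 4.37374
r^2 - 1 = 4.37374^2 - 1 = 18.1296
T = 1/18.1296 = 0.0551584
Efficiency = (1 - 0.0551584)*100 = 94.484 %


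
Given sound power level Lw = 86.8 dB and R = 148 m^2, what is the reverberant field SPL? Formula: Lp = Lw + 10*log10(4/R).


4/R = 4/148 = 0.027027
Lp = 86.8 + 10*log10(0.027027) = 71.118 dB


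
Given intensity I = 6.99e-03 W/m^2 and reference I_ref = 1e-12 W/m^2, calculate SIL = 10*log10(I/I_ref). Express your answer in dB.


I / I_ref = 6.99e-03 / 1e-12 = 6.99e+09
SIL = 10 * log10(6.99e+09) = 98.445 dB


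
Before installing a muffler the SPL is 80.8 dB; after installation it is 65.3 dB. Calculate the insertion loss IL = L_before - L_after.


Insertion loss = SPL without muffler - SPL with muffler
IL = 80.8 - 65.3 = 15.5 dB


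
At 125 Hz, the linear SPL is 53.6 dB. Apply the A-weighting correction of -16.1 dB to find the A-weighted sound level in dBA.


A-weighting table: 125 Hz -> -16.1 dB correction
SPL_A = SPL + correction = 53.6 + (-16.1) = 37.5 dBA


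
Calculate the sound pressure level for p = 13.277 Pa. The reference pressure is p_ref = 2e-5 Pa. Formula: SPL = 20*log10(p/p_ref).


p / p_ref = 13.277 / 2e-5 = 663850
SPL = 20 * log10(663850) = 116.44 dB


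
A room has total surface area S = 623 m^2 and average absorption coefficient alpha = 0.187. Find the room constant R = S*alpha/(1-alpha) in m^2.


R = 623 * 0.187 / (1 - 0.187) = 143.3 m^2


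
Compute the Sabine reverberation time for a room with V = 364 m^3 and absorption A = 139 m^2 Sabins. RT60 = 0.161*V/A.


RT60 = 0.161 * 364 / 139 = 0.42161 s


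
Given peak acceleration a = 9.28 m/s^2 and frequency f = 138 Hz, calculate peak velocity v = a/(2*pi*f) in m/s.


omega = 2*pi*f = 2*pi*138 = 867.08 rad/s
v = a / omega = 9.28 / 867.08 = 0.010703 m/s


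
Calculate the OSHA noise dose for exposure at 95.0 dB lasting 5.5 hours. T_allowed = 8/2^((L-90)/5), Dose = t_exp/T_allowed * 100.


T_allowed = 8 / 2^((95.0 - 90)/5) = 4 hr
Dose = 5.5 / 4 * 100 = 137.5 %


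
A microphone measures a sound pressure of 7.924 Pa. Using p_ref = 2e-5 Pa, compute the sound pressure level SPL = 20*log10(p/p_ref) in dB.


p / p_ref = 7.924 / 2e-5 = 396200
SPL = 20 * log10(396200) = 111.96 dB


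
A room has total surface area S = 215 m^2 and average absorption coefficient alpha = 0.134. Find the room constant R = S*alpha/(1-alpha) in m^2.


R = 215 * 0.134 / (1 - 0.134) = 33.268 m^2


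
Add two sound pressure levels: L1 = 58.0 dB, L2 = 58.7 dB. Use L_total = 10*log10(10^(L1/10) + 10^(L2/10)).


10^(58.0/10) = 630957
10^(58.7/10) = 741310
Sum = 630957 + 741310 = 1.37227e+06
L_total = 10*log10(1.37227e+06) = 61.374 dB


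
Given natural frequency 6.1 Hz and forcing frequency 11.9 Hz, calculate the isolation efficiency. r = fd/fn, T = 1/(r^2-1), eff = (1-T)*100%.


r = 11.9 / 6.1 = 1.95082
r^2 - 1 = 1.95082^2 - 1 = 2.8057
T = 1/2.8057 = 0.356417
Efficiency = (1 - 0.356417)*100 = 64.358 %


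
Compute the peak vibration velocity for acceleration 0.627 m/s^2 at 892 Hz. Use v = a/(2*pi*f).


omega = 2*pi*f = 2*pi*892 = 5604.6 rad/s
v = a / omega = 0.627 / 5604.6 = 0.00011187 m/s


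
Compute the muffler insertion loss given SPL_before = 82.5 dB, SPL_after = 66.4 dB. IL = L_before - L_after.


Insertion loss = SPL without muffler - SPL with muffler
IL = 82.5 - 66.4 = 16.1 dB


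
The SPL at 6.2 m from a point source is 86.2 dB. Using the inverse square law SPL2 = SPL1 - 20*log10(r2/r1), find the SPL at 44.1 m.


r2/r1 = 44.1/6.2 = 7.1129
Correction = 20*log10(7.1129) = 17.0409 dB
SPL2 = 86.2 - 17.0409 = 69.159 dB


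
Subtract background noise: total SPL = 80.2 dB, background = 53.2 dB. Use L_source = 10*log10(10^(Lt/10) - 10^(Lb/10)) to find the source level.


10^(80.2/10) = 1.04713e+08
10^(53.2/10) = 208930
Difference = 1.04713e+08 - 208930 = 1.04504e+08
L_source = 10*log10(1.04504e+08) = 80.191 dB


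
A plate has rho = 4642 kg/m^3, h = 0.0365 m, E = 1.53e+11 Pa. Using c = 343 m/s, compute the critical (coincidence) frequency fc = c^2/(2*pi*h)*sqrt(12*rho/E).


12*rho/E = 12*4642/1.53e+11 = 3.64078e-07
sqrt(12*rho/E) = sqrt(3.64078e-07) = 0.000603389
c^2/(2*pi*h) = 343^2/(2*pi*0.0365) = 512998
fc = 512998 * 0.000603389 = 309.54 Hz


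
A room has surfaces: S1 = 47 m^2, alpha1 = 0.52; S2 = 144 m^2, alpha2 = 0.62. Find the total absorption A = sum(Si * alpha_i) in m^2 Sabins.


47 * 0.52 = 24.44
144 * 0.62 = 89.28
A_total = 24.44 + 89.28 = 113.72 m^2


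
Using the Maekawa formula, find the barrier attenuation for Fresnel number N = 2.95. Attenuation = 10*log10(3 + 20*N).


3 + 20*N = 3 + 20*2.95 = 62
Att = 10*log10(62) = 17.924 dB


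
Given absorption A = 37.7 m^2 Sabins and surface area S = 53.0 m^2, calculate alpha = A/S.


Absorption coefficient = absorbed power / incident power
alpha = A / S = 37.7 / 53.0 = 0.71132


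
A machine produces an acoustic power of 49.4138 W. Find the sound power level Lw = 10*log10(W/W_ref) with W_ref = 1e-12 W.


W / W_ref = 49.4138 / 1e-12 = 4.94138e+13
Lw = 10 * log10(4.94138e+13) = 136.94 dB


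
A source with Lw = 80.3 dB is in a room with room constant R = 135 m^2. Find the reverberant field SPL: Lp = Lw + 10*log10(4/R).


4/R = 4/135 = 0.0296296
Lp = 80.3 + 10*log10(0.0296296) = 65.017 dB


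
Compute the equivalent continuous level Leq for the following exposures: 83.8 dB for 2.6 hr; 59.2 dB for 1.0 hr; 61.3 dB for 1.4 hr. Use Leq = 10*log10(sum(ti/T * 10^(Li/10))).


T_total = 2.6 + 1.0 + 1.4 = 5.0 hr
(2.6/5.0) * 10^(83.8/10) = 1.24739e+08
(1.0/5.0) * 10^(59.2/10) = 166353
(1.4/5.0) * 10^(61.3/10) = 377710
Sum = 1.24739e+08 + 166353 + 377710 = 1.25283e+08
Leq = 10*log10(1.25283e+08) = 80.979 dB


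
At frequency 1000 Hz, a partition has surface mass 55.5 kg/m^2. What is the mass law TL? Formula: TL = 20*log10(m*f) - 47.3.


m * f = 55.5 * 1000 = 55500
20*log10(55500) = 94.8859 dB
TL = 94.8859 - 47.3 = 47.586 dB


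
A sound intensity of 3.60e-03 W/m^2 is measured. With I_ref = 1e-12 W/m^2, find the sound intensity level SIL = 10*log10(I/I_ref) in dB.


I / I_ref = 3.60e-03 / 1e-12 = 3.6e+09
SIL = 10 * log10(3.6e+09) = 95.563 dB


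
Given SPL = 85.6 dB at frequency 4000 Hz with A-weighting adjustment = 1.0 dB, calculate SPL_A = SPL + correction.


A-weighting table: 4000 Hz -> 1.0 dB correction
SPL_A = SPL + correction = 85.6 + (1.0) = 86.6 dBA


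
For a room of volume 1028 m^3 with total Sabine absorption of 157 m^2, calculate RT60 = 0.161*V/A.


RT60 = 0.161 * 1028 / 157 = 1.0542 s


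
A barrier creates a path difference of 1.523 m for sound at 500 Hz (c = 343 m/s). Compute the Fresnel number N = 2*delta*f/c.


N = 2*delta*f/c = 2*delta/lambda, where lambda = c/f
lambda = 343 / 500 = 0.686 m
N = 2 * 1.523 / 0.686 = 4.4402


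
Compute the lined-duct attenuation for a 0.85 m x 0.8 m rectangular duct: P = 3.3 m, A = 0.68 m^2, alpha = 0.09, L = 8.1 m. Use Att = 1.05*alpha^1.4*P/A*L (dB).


alpha^1.4 = 0.09^1.4 = 0.034351
Attenuation rate = 1.05 * alpha^1.4 * P / A
= 1.05 * 0.034351 * 3.3 / 0.68 = 0.175039 dB/m
Total Att = 0.175039 * 8.1 = 1.4178 dB


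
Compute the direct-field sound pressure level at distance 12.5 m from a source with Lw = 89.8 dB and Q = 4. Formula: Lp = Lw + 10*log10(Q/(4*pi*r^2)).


4*pi*r^2 = 4*pi*12.5^2 = 1963.5 m^2
Q / (4*pi*r^2) = 4 / 1963.5 = 0.00203718
Lp = 89.8 + 10*log10(0.00203718) = 62.89 dB


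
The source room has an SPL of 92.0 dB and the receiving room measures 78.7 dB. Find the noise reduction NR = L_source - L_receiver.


NR = L_source - L_receiver (difference between source and receiving room levels)
NR = 92.0 - 78.7 = 13.3 dB


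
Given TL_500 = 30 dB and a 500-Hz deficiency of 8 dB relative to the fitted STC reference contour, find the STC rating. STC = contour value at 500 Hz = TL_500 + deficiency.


By ASTM E413, STC = value of the fitted reference contour at 500 Hz.
Contour value at 500 Hz = TL_500 + deficiency = 30 + 8 = 38
STC = 38


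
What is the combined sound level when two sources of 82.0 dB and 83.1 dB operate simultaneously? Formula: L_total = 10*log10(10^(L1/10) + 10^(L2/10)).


10^(82.0/10) = 1.58489e+08
10^(83.1/10) = 2.04174e+08
Sum = 1.58489e+08 + 2.04174e+08 = 3.62663e+08
L_total = 10*log10(3.62663e+08) = 85.595 dB


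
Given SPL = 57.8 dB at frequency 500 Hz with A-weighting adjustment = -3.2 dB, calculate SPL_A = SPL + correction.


A-weighting table: 500 Hz -> -3.2 dB correction
SPL_A = SPL + correction = 57.8 + (-3.2) = 54.6 dBA


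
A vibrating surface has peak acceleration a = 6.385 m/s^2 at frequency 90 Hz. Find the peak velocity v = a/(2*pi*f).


omega = 2*pi*f = 2*pi*90 = 565.487 rad/s
v = a / omega = 6.385 / 565.487 = 0.011291 m/s


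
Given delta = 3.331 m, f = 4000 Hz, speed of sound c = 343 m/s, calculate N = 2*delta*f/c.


N = 2*delta*f/c = 2*delta/lambda, where lambda = c/f
lambda = 343 / 4000 = 0.08575 m
N = 2 * 3.331 / 0.08575 = 77.691


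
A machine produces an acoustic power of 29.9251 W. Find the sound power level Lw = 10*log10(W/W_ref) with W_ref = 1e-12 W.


W / W_ref = 29.9251 / 1e-12 = 2.99251e+13
Lw = 10 * log10(2.99251e+13) = 134.76 dB


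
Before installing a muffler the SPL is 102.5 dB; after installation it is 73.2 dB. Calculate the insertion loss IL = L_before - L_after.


Insertion loss = SPL without muffler - SPL with muffler
IL = 102.5 - 73.2 = 29.3 dB


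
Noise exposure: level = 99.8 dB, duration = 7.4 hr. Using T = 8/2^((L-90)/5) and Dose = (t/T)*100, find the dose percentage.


T_allowed = 8 / 2^((99.8 - 90)/5) = 2.05623 hr
Dose = 7.4 / 2.05623 * 100 = 359.88 %


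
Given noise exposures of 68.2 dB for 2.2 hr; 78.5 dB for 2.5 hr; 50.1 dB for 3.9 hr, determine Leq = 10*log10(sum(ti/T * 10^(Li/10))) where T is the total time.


T_total = 2.2 + 2.5 + 3.9 = 8.6 hr
(2.2/8.6) * 10^(68.2/10) = 1.69015e+06
(2.5/8.6) * 10^(78.5/10) = 2.05798e+07
(3.9/8.6) * 10^(50.1/10) = 46405.1
Sum = 1.69015e+06 + 2.05798e+07 + 46405.1 = 2.23164e+07
Leq = 10*log10(2.23164e+07) = 73.486 dB


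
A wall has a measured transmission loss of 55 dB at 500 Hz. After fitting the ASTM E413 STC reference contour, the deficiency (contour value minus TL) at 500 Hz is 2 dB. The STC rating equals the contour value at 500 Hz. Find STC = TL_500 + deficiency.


By ASTM E413, STC = value of the fitted reference contour at 500 Hz.
Contour value at 500 Hz = TL_500 + deficiency = 55 + 2 = 57
STC = 57


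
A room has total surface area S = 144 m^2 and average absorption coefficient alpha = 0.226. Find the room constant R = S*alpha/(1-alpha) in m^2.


R = 144 * 0.226 / (1 - 0.226) = 42.047 m^2


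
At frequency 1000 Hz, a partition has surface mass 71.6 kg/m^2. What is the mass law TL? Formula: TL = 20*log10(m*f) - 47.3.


m * f = 71.6 * 1000 = 71600
20*log10(71600) = 97.0983 dB
TL = 97.0983 - 47.3 = 49.798 dB


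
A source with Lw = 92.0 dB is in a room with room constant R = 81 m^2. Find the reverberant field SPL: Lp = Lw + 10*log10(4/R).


4/R = 4/81 = 0.0493827
Lp = 92.0 + 10*log10(0.0493827) = 78.936 dB


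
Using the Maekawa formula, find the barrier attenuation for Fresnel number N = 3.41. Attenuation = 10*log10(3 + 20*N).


3 + 20*N = 3 + 20*3.41 = 71.2
Att = 10*log10(71.2) = 18.525 dB


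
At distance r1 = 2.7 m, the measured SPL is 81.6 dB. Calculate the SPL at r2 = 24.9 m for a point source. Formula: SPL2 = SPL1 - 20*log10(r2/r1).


r2/r1 = 24.9/2.7 = 9.22222
Correction = 20*log10(9.22222) = 19.2967 dB
SPL2 = 81.6 - 19.2967 = 62.303 dB


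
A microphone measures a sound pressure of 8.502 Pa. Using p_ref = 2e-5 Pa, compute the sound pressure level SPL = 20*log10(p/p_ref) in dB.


p / p_ref = 8.502 / 2e-5 = 425100
SPL = 20 * log10(425100) = 112.57 dB


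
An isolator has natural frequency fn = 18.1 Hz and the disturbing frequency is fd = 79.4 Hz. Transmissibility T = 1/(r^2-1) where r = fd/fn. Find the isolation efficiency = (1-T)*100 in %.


r = 79.4 / 18.1 = 4.38674
r^2 - 1 = 4.38674^2 - 1 = 18.2435
T = 1/18.2435 = 0.054814
Efficiency = (1 - 0.054814)*100 = 94.519 %


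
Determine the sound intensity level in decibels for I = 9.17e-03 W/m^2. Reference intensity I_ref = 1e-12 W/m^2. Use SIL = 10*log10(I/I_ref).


I / I_ref = 9.17e-03 / 1e-12 = 9.17e+09
SIL = 10 * log10(9.17e+09) = 99.624 dB


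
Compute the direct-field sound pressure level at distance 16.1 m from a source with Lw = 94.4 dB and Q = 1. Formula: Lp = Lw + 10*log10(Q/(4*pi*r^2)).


4*pi*r^2 = 4*pi*16.1^2 = 3257.33 m^2
Q / (4*pi*r^2) = 1 / 3257.33 = 0.000307
Lp = 94.4 + 10*log10(0.000307) = 59.271 dB


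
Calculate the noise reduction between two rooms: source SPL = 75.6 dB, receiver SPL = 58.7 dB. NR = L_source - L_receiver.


NR = L_source - L_receiver (difference between source and receiving room levels)
NR = 75.6 - 58.7 = 16.9 dB


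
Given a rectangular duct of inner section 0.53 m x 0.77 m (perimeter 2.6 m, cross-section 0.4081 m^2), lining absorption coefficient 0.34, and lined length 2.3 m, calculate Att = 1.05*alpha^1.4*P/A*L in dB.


alpha^1.4 = 0.34^1.4 = 0.220836
Attenuation rate = 1.05 * alpha^1.4 * P / A
= 1.05 * 0.220836 * 2.6 / 0.4081 = 1.47729 dB/m
Total Att = 1.47729 * 2.3 = 3.3978 dB


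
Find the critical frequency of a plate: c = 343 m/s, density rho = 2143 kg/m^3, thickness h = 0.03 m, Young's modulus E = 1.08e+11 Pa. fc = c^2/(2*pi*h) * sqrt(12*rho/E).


12*rho/E = 12*2143/1.08e+11 = 2.38111e-07
sqrt(12*rho/E) = sqrt(2.38111e-07) = 0.000487966
c^2/(2*pi*h) = 343^2/(2*pi*0.03) = 624147
fc = 624147 * 0.000487966 = 304.56 Hz


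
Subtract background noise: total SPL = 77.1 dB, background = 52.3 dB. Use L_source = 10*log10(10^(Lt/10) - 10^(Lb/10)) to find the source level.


10^(77.1/10) = 5.12861e+07
10^(52.3/10) = 169824
Difference = 5.12861e+07 - 169824 = 5.11163e+07
L_source = 10*log10(5.11163e+07) = 77.086 dB


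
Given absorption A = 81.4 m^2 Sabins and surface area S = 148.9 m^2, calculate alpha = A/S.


Absorption coefficient = absorbed power / incident power
alpha = A / S = 81.4 / 148.9 = 0.54668


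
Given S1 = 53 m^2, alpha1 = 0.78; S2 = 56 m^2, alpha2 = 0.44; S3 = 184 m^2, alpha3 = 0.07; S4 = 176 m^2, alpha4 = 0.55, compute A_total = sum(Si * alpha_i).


53 * 0.78 = 41.34
56 * 0.44 = 24.64
184 * 0.07 = 12.88
176 * 0.55 = 96.8
A_total = 41.34 + 24.64 + 12.88 + 96.8 = 175.66 m^2


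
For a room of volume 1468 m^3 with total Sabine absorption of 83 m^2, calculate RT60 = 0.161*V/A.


RT60 = 0.161 * 1468 / 83 = 2.8476 s


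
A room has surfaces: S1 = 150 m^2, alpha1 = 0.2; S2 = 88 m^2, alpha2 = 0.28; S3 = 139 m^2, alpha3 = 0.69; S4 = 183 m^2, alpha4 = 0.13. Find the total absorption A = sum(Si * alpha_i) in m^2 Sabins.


150 * 0.2 = 30
88 * 0.28 = 24.64
139 * 0.69 = 95.91
183 * 0.13 = 23.79
A_total = 30 + 24.64 + 95.91 + 23.79 = 174.34 m^2


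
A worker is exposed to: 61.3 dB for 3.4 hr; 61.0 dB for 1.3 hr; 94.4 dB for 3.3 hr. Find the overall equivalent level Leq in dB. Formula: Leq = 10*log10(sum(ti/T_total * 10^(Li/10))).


T_total = 3.4 + 1.3 + 3.3 = 8.0 hr
(3.4/8.0) * 10^(61.3/10) = 573309
(1.3/8.0) * 10^(61.0/10) = 204575
(3.3/8.0) * 10^(94.4/10) = 1.13612e+09
Sum = 573309 + 204575 + 1.13612e+09 = 1.1369e+09
Leq = 10*log10(1.1369e+09) = 90.557 dB


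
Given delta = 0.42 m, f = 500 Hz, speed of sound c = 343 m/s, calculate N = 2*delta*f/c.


N = 2*delta*f/c = 2*delta/lambda, where lambda = c/f
lambda = 343 / 500 = 0.686 m
N = 2 * 0.42 / 0.686 = 1.2245


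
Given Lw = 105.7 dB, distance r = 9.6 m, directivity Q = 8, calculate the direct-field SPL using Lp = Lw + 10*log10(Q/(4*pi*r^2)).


4*pi*r^2 = 4*pi*9.6^2 = 1158.12 m^2
Q / (4*pi*r^2) = 8 / 1158.12 = 0.00690775
Lp = 105.7 + 10*log10(0.00690775) = 84.093 dB


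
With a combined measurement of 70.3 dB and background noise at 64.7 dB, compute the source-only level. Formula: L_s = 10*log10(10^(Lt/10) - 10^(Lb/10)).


10^(70.3/10) = 1.07152e+07
10^(64.7/10) = 2.95121e+06
Difference = 1.07152e+07 - 2.95121e+06 = 7.76399e+06
L_source = 10*log10(7.76399e+06) = 68.901 dB


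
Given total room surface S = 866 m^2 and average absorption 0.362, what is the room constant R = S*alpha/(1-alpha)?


R = 866 * 0.362 / (1 - 0.362) = 491.37 m^2


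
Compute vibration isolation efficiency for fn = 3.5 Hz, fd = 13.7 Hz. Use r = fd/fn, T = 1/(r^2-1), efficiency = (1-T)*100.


r = 13.7 / 3.5 = 3.91429
r^2 - 1 = 3.91429^2 - 1 = 14.3217
T = 1/14.3217 = 0.0698241
Efficiency = (1 - 0.0698241)*100 = 93.018 %


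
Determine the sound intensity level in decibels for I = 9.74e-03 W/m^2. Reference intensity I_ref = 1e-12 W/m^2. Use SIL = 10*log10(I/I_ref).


I / I_ref = 9.74e-03 / 1e-12 = 9.74e+09
SIL = 10 * log10(9.74e+09) = 99.886 dB


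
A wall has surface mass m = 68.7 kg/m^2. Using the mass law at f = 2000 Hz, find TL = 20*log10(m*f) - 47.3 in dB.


m * f = 68.7 * 2000 = 137400
20*log10(137400) = 102.76 dB
TL = 102.76 - 47.3 = 55.46 dB


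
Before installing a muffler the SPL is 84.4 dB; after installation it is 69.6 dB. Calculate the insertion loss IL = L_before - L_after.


Insertion loss = SPL without muffler - SPL with muffler
IL = 84.4 - 69.6 = 14.8 dB


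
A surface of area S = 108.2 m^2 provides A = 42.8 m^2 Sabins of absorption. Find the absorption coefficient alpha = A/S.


Absorption coefficient = absorbed power / incident power
alpha = A / S = 42.8 / 108.2 = 0.39556


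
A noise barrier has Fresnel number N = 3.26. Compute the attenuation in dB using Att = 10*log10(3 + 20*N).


3 + 20*N = 3 + 20*3.26 = 68.2
Att = 10*log10(68.2) = 18.338 dB


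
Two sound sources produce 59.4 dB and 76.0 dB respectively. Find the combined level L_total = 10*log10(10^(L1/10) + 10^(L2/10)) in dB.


10^(59.4/10) = 870964
10^(76.0/10) = 3.98107e+07
Sum = 870964 + 3.98107e+07 = 4.06817e+07
L_total = 10*log10(4.06817e+07) = 76.094 dB
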